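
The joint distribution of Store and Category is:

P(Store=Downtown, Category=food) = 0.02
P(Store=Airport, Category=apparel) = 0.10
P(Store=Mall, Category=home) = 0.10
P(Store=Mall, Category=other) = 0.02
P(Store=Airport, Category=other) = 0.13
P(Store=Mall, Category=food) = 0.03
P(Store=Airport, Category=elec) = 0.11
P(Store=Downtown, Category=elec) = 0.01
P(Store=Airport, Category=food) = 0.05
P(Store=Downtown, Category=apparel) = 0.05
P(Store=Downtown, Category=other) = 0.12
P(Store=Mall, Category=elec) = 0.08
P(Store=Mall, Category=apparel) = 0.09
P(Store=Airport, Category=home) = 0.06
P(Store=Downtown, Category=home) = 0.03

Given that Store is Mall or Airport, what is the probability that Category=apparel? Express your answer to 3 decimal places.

P(Store=Mall) = 0.03 + 0.09 + 0.08 + 0.10 + 0.02 = 0.32.
P(Store=Airport) = 0.05 + 0.10 + 0.11 + 0.06 + 0.13 = 0.45.
P(Store ∈ {Mall, Airport}) = 0.32 + 0.45 = 0.77; P(Category=apparel, Store ∈ {Mall, Airport}) = 0.09 + 0.10 = 0.19.
P(Category=apparel | Store ∈ {Mall, Airport}) = 0.19/0.77 = 0.247.

0.247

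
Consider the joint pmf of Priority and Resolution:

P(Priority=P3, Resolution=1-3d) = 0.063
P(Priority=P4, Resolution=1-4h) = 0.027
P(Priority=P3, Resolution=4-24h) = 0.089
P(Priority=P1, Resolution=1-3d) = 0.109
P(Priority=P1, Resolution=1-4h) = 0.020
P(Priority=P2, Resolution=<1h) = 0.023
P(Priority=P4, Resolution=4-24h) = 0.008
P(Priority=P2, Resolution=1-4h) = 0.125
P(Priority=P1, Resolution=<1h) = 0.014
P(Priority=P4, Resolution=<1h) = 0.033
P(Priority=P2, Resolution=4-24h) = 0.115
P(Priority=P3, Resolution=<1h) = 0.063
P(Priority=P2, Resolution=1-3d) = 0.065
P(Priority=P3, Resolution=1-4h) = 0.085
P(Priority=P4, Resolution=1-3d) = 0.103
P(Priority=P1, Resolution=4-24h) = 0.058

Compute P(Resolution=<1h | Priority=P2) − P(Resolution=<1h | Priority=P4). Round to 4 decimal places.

P(Priority=P2) = 0.023 + 0.125 + 0.115 + 0.065 = 0.328; P(Resolution=<1h | Priority=P2) = 0.023/0.328 = 0.07012.
P(Priority=P4) = 0.033 + 0.027 + 0.008 + 0.103 = 0.171; P(Resolution=<1h | Priority=P4) = 0.033/0.171 = 0.19298.
Difference = -0.1229.

-0.1229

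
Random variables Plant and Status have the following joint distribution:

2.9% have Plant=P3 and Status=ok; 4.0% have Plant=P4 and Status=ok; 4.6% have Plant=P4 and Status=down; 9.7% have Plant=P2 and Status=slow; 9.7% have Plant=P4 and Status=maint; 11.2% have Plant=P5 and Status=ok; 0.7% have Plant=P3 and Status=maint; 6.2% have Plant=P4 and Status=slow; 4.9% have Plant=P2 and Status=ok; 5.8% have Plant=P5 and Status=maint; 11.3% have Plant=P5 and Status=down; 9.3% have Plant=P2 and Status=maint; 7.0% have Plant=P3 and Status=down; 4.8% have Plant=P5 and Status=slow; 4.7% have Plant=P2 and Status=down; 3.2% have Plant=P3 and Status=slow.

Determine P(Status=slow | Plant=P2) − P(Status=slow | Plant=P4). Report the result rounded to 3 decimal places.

P(Plant=P2) = 0.049 + 0.097 + 0.047 + 0.093 = 0.286; P(Status=slow | Plant=P2) = 0.097/0.286 = 0.3392.
P(Plant=P4) = 0.040 + 0.062 + 0.046 + 0.097 = 0.245; P(Status=slow | Plant=P4) = 0.062/0.245 = 0.2531.
Difference = 0.086.

0.086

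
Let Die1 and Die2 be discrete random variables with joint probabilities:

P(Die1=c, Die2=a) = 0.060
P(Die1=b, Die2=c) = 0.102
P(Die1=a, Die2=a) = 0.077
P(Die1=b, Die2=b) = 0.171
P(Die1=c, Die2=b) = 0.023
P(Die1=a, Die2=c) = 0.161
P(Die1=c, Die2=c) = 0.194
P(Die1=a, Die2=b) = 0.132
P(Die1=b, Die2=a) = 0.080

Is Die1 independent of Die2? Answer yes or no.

no

P(Die1=c) = 0.277 and P(Die2=c) = 0.457, so their product is 0.12659, but P(Die1=c, Die2=c) = 0.194. Since these differ, Die1 and Die2 are not independent.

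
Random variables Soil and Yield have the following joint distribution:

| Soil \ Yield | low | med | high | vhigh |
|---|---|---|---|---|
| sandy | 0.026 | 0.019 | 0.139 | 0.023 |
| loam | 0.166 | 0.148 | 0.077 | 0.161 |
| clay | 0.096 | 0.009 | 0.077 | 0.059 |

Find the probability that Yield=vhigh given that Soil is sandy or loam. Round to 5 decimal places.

0.24242

P(Soil=sandy) = 0.026 + 0.019 + 0.139 + 0.023 = 0.207.
P(Soil=loam) = 0.166 + 0.148 + 0.077 + 0.161 = 0.552.
P(Soil ∈ {sandy, loam}) = 0.207 + 0.552 = 0.759; P(Yield=vhigh, Soil ∈ {sandy, loam}) = 0.023 + 0.161 = 0.184.
P(Yield=vhigh | Soil ∈ {sandy, loam}) = 0.184/0.759 = 0.24242.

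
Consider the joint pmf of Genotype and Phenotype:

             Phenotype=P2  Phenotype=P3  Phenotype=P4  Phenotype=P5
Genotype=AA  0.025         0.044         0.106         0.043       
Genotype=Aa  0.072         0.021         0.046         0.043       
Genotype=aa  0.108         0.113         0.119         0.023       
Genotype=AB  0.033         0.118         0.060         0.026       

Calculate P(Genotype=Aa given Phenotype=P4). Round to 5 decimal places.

0.13897

P(Phenotype=P4) = 0.106 + 0.046 + 0.119 + 0.060 = 0.331.
P(Genotype=Aa | Phenotype=P4) = 0.046/0.331 = 0.13897.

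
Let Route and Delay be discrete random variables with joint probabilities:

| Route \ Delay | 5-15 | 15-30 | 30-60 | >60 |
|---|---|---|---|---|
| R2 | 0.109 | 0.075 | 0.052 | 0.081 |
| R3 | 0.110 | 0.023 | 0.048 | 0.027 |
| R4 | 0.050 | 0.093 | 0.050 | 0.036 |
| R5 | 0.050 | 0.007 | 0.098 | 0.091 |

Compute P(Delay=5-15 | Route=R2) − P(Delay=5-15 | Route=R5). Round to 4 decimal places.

P(Route=R2) = 0.109 + 0.075 + 0.052 + 0.081 = 0.317; P(Delay=5-15 | Route=R2) = 0.109/0.317 = 0.34385.
P(Route=R5) = 0.050 + 0.007 + 0.098 + 0.091 = 0.246; P(Delay=5-15 | Route=R5) = 0.050/0.246 = 0.20325.
Difference = 0.1406.

0.1406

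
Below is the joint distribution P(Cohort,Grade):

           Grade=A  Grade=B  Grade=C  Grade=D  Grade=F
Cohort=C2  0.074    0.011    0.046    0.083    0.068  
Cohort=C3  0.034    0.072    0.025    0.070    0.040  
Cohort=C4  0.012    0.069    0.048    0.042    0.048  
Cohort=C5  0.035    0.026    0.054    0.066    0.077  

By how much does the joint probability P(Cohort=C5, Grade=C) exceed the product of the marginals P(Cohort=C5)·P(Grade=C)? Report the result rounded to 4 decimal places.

0.0094

P(Cohort=C5) = 0.035 + 0.026 + 0.054 + 0.066 + 0.077 = 0.258.
P(Grade=C) = 0.046 + 0.025 + 0.048 + 0.054 = 0.173.
P(Cohort=C5, Grade=C) − P(Cohort=C5)P(Grade=C) = 0.054 − 0.258×0.173 = 0.0094.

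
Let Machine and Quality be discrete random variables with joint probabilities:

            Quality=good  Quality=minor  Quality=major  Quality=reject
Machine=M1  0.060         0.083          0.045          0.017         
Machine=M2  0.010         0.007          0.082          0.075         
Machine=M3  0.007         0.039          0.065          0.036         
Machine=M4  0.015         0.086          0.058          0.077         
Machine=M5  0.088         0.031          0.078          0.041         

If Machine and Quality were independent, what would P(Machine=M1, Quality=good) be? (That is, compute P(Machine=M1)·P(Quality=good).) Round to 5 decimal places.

P(Machine=M1) = 0.060 + 0.083 + 0.045 + 0.017 = 0.205.
P(Quality=good) = 0.060 + 0.010 + 0.007 + 0.015 + 0.088 = 0.180.
Product: 0.205 × 0.180 = 0.03690.

0.03690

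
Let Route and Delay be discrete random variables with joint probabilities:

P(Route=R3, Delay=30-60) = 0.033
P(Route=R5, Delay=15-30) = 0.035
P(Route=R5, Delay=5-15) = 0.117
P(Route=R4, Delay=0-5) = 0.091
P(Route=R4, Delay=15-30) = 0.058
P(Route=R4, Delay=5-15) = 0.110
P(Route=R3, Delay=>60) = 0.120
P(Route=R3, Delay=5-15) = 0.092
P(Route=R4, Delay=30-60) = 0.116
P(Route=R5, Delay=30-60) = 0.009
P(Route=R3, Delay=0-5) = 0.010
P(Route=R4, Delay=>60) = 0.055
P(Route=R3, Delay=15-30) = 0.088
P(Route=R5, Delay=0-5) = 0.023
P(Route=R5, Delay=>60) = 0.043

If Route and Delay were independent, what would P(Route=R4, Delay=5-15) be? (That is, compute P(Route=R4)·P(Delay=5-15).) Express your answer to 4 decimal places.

0.1372

P(Route=R4) = 0.091 + 0.110 + 0.058 + 0.116 + 0.055 = 0.430.
P(Delay=5-15) = 0.092 + 0.110 + 0.117 = 0.319.
Product: 0.430 × 0.319 = 0.1372.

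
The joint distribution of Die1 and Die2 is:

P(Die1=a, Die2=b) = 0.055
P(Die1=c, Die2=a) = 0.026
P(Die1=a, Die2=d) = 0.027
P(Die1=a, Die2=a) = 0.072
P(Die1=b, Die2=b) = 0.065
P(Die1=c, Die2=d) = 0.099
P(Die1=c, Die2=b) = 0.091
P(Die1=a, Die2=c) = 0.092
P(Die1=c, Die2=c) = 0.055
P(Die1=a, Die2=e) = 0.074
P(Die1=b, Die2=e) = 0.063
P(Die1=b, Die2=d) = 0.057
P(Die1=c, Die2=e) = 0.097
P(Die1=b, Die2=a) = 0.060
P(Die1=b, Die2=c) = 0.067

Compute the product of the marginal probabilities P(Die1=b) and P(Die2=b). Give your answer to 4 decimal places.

0.0658

P(Die1=b) = 0.060 + 0.065 + 0.067 + 0.057 + 0.063 = 0.312.
P(Die2=b) = 0.055 + 0.065 + 0.091 = 0.211.
Product: 0.312 × 0.211 = 0.0658.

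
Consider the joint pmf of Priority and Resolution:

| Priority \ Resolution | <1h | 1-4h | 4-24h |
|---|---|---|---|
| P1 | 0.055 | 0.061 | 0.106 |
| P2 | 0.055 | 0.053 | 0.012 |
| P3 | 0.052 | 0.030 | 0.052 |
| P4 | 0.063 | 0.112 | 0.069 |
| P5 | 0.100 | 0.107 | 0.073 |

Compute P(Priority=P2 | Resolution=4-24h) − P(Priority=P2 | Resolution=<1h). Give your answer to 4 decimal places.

-0.1308

P(Resolution=4-24h) = 0.106 + 0.012 + 0.052 + 0.069 + 0.073 = 0.312; P(Priority=P2 | Resolution=4-24h) = 0.012/0.312 = 0.03846.
P(Resolution=<1h) = 0.055 + 0.055 + 0.052 + 0.063 + 0.100 = 0.325; P(Priority=P2 | Resolution=<1h) = 0.055/0.325 = 0.16923.
Difference = -0.1308.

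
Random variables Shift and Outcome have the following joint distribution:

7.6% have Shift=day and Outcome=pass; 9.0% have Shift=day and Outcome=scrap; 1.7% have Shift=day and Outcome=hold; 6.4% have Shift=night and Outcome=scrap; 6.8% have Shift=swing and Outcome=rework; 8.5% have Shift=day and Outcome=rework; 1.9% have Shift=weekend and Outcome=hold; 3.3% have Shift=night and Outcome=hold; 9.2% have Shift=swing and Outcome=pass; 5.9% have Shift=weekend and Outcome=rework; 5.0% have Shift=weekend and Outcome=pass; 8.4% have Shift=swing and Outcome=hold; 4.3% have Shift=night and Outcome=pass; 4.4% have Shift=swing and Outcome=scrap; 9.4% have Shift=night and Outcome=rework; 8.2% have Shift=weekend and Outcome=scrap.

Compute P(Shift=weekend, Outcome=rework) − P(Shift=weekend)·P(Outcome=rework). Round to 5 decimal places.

-0.00526

P(Shift=weekend) = 0.050 + 0.059 + 0.082 + 0.019 = 0.210.
P(Outcome=rework) = 0.085 + 0.068 + 0.094 + 0.059 = 0.306.
P(Shift=weekend, Outcome=rework) − P(Shift=weekend)P(Outcome=rework) = 0.059 − 0.210×0.306 = -0.00526.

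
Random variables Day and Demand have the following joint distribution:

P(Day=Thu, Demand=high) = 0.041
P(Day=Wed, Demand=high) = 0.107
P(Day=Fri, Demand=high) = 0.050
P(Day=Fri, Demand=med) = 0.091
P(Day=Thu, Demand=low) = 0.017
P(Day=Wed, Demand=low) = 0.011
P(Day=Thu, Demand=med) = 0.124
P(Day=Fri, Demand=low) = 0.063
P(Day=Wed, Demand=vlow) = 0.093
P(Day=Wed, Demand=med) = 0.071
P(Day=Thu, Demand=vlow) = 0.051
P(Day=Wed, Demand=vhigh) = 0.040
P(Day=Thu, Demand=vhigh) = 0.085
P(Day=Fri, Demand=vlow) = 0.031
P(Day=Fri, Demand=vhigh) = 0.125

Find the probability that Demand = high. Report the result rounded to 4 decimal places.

P(Demand=high) = 0.107 + 0.041 + 0.050 = 0.198.

0.1980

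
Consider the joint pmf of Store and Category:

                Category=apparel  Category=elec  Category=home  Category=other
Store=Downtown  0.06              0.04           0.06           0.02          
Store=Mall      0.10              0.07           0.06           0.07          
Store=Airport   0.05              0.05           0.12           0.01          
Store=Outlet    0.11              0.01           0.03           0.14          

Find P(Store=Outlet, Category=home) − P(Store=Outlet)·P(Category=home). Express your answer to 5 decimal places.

P(Store=Outlet) = 0.11 + 0.01 + 0.03 + 0.14 = 0.29.
P(Category=home) = 0.06 + 0.06 + 0.12 + 0.03 = 0.27.
P(Store=Outlet, Category=home) − P(Store=Outlet)P(Category=home) = 0.03 − 0.29×0.27 = -0.04830.

-0.04830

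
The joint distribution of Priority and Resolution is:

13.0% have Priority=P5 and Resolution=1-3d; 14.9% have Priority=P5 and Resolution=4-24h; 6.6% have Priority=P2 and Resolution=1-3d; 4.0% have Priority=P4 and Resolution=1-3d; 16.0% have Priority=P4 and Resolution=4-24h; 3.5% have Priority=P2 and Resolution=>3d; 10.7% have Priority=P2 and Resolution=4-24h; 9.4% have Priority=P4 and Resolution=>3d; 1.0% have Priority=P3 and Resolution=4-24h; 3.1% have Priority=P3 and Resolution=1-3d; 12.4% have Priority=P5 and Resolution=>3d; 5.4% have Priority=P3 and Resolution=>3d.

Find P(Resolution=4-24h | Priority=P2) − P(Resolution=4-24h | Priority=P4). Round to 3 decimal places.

P(Priority=P2) = 0.107 + 0.066 + 0.035 = 0.208; P(Resolution=4-24h | Priority=P2) = 0.107/0.208 = 0.5144.
P(Priority=P4) = 0.160 + 0.040 + 0.094 = 0.294; P(Resolution=4-24h | Priority=P4) = 0.160/0.294 = 0.5442.
Difference = -0.030.

-0.030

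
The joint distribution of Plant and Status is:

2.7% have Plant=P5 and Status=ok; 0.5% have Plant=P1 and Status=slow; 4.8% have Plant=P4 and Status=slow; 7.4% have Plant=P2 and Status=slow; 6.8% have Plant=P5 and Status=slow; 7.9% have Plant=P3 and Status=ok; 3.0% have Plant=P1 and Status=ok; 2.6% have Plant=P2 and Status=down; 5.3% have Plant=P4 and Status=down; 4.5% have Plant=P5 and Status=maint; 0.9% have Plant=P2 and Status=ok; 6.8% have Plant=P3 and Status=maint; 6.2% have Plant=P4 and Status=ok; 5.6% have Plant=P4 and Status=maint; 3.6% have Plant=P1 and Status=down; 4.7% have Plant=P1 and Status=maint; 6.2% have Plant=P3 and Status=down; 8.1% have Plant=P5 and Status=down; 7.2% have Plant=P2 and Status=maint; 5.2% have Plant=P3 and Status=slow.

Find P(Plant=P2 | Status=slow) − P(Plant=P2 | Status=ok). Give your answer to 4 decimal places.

0.2561

P(Status=slow) = 0.005 + 0.074 + 0.052 + 0.048 + 0.068 = 0.247; P(Plant=P2 | Status=slow) = 0.074/0.247 = 0.29960.
P(Status=ok) = 0.030 + 0.009 + 0.079 + 0.062 + 0.027 = 0.207; P(Plant=P2 | Status=ok) = 0.009/0.207 = 0.04348.
Difference = 0.2561.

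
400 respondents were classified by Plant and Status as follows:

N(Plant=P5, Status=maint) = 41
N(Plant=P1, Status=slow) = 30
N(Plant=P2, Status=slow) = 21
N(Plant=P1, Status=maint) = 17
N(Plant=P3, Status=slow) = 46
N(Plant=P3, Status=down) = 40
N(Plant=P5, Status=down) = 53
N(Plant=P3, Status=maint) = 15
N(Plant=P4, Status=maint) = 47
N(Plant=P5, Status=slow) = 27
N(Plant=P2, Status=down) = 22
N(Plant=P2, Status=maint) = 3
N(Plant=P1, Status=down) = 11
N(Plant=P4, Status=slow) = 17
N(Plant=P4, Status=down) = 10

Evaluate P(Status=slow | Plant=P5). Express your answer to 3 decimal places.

Total with Plant=P5: 27 + 53 + 41 = 121.
P(Status=slow | Plant=P5) = 27/121 = 0.223.

0.223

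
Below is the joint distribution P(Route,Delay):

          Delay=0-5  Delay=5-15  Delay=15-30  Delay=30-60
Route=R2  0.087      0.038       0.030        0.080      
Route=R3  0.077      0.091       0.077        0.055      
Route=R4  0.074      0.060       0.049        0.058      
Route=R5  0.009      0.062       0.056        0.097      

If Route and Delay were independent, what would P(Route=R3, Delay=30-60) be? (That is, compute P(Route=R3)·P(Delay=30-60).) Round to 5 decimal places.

0.08700

P(Route=R3) = 0.077 + 0.091 + 0.077 + 0.055 = 0.300.
P(Delay=30-60) = 0.080 + 0.055 + 0.058 + 0.097 = 0.290.
Product: 0.300 × 0.290 = 0.08700.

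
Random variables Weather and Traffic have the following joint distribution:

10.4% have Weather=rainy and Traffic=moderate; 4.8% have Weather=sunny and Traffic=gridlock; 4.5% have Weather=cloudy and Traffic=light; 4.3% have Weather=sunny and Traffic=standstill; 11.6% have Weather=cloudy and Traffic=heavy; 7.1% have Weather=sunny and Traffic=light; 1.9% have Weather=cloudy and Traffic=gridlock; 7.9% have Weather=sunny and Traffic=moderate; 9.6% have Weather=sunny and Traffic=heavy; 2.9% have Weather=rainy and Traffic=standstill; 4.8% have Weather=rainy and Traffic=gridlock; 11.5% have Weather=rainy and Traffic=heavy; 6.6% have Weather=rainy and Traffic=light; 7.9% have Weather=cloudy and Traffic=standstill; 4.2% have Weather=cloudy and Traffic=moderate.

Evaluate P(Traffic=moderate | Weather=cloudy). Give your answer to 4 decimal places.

0.1395

P(Weather=cloudy) = 0.045 + 0.042 + 0.116 + 0.019 + 0.079 = 0.301.
P(Traffic=moderate | Weather=cloudy) = 0.042/0.301 = 0.1395.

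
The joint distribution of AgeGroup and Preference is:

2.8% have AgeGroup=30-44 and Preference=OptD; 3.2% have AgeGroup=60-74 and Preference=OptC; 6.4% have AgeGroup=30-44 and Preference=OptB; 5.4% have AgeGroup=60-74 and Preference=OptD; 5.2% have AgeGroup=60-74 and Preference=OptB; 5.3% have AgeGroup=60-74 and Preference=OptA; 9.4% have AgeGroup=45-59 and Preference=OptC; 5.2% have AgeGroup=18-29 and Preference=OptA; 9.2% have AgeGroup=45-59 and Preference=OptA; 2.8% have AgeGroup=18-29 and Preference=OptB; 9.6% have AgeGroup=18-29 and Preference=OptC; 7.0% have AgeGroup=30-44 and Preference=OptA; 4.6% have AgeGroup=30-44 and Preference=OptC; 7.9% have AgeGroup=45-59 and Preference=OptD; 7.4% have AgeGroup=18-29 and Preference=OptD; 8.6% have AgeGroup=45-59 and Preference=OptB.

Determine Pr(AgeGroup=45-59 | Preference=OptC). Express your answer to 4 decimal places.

0.3507

P(Preference=OptC) = 0.096 + 0.046 + 0.094 + 0.032 = 0.268.
P(AgeGroup=45-59 | Preference=OptC) = 0.094/0.268 = 0.3507.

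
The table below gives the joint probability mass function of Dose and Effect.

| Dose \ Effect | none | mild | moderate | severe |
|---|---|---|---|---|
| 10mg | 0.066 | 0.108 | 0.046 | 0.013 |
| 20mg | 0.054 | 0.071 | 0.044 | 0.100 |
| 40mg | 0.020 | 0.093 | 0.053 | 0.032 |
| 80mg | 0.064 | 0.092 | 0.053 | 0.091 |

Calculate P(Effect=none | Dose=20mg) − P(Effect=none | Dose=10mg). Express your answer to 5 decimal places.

P(Dose=20mg) = 0.054 + 0.071 + 0.044 + 0.100 = 0.269; P(Effect=none | Dose=20mg) = 0.054/0.269 = 0.200743.
P(Dose=10mg) = 0.066 + 0.108 + 0.046 + 0.013 = 0.233; P(Effect=none | Dose=10mg) = 0.066/0.233 = 0.283262.
Difference = -0.08252.

-0.08252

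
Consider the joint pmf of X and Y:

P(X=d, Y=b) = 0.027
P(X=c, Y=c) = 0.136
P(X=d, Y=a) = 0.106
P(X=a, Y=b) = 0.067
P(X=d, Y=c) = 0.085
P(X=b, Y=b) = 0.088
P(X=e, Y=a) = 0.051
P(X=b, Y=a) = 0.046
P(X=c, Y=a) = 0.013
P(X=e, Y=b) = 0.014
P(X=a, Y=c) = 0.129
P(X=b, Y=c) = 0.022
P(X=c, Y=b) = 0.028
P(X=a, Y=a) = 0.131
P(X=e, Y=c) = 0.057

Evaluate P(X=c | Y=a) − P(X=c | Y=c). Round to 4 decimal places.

P(Y=a) = 0.131 + 0.046 + 0.013 + 0.106 + 0.051 = 0.347; P(X=c | Y=a) = 0.013/0.347 = 0.03746.
P(Y=c) = 0.129 + 0.022 + 0.136 + 0.085 + 0.057 = 0.429; P(X=c | Y=c) = 0.136/0.429 = 0.31702.
Difference = -0.2796.

-0.2796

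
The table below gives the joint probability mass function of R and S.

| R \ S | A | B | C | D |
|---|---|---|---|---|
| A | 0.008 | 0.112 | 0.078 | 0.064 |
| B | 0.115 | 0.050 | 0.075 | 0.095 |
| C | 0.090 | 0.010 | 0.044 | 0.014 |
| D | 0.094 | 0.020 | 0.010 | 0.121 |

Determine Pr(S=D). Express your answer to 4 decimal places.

0.2940

P(S=D) = 0.064 + 0.095 + 0.014 + 0.121 = 0.294.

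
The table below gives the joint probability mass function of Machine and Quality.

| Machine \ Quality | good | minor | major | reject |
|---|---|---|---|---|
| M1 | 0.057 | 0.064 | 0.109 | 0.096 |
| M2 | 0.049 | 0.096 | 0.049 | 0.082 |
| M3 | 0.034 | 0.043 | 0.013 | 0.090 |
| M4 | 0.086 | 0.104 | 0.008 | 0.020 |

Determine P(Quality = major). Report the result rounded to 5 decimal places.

0.17900

P(Quality=major) = 0.109 + 0.049 + 0.013 + 0.008 = 0.179.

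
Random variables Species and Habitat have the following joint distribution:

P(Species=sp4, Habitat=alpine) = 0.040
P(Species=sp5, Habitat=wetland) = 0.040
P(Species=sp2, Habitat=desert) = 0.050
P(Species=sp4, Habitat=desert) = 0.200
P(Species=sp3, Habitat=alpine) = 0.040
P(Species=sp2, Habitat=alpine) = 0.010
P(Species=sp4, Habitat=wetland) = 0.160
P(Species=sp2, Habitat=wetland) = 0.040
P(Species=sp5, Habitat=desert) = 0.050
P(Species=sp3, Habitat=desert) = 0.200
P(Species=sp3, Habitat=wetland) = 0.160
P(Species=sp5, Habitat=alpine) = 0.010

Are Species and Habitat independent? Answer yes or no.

yes

Every cell satisfies P(Species,Habitat) = P(Species)·P(Habitat). For instance P(Species=sp4) = 0.400, P(Habitat=wetland) = 0.400, and 0.400×0.400 = 0.160 matches the joint entry. So Species and Habitat are independent.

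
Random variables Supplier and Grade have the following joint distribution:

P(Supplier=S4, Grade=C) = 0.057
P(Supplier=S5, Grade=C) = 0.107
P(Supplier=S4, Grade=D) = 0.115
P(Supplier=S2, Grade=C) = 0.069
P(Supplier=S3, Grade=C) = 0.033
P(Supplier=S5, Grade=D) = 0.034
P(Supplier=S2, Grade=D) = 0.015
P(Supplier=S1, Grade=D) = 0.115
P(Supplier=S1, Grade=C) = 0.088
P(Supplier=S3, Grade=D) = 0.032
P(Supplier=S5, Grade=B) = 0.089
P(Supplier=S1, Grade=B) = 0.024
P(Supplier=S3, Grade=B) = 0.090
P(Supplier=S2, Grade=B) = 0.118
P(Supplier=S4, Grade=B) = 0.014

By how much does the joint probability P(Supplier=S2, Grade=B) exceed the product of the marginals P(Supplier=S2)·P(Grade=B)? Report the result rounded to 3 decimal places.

P(Supplier=S2) = 0.118 + 0.069 + 0.015 = 0.202.
P(Grade=B) = 0.024 + 0.118 + 0.090 + 0.014 + 0.089 = 0.335.
P(Supplier=S2, Grade=B) − P(Supplier=S2)P(Grade=B) = 0.118 − 0.202×0.335 = 0.050.

0.050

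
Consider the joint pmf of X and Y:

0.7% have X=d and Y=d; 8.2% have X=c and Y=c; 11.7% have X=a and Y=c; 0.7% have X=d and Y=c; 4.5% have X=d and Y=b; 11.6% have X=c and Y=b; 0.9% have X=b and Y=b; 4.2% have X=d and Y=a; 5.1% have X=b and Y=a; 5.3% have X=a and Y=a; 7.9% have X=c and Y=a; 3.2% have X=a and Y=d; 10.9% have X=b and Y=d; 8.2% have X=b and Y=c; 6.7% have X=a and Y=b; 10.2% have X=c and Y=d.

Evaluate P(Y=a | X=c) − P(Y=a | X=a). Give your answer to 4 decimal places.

0.0114

P(X=c) = 0.079 + 0.116 + 0.082 + 0.102 = 0.379; P(Y=a | X=c) = 0.079/0.379 = 0.20844.
P(X=a) = 0.053 + 0.067 + 0.117 + 0.032 = 0.269; P(Y=a | X=a) = 0.053/0.269 = 0.19703.
Difference = 0.0114.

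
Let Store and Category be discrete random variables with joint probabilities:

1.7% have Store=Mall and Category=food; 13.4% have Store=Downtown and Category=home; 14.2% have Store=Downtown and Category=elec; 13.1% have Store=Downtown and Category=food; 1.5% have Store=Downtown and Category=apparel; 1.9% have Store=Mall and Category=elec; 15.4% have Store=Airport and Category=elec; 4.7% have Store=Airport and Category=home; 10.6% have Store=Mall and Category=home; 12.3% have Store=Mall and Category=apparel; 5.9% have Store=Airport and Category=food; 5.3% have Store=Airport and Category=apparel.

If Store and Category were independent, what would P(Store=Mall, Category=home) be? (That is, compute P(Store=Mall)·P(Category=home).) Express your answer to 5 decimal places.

P(Store=Mall) = 0.017 + 0.123 + 0.019 + 0.106 = 0.265.
P(Category=home) = 0.134 + 0.106 + 0.047 = 0.287.
Product: 0.265 × 0.287 = 0.07606.

0.07606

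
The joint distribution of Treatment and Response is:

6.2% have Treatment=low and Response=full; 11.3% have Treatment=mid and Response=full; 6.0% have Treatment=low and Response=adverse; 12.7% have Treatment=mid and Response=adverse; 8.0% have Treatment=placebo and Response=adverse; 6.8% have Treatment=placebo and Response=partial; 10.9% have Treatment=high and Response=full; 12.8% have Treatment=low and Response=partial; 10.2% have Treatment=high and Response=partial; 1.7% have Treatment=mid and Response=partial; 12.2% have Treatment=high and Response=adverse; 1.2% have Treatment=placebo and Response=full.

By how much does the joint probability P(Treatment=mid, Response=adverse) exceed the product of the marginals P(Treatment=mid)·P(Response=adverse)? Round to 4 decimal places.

P(Treatment=mid) = 0.017 + 0.113 + 0.127 = 0.257.
P(Response=adverse) = 0.080 + 0.060 + 0.127 + 0.122 = 0.389.
P(Treatment=mid, Response=adverse) − P(Treatment=mid)P(Response=adverse) = 0.127 − 0.257×0.389 = 0.0270.

0.0270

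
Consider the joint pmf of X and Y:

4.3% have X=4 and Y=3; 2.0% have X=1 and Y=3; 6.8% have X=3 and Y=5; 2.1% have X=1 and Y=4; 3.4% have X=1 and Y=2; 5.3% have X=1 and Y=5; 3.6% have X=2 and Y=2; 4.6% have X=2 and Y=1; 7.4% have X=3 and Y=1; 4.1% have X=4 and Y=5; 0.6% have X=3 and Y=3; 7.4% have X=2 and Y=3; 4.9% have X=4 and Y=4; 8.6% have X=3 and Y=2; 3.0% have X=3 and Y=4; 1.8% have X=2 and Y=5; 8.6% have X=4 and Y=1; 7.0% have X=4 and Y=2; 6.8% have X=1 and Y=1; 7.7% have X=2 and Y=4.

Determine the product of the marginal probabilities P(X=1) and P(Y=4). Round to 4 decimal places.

P(X=1) = 0.068 + 0.034 + 0.020 + 0.021 + 0.053 = 0.196.
P(Y=4) = 0.021 + 0.077 + 0.030 + 0.049 = 0.177.
Product: 0.196 × 0.177 = 0.0347.

0.0347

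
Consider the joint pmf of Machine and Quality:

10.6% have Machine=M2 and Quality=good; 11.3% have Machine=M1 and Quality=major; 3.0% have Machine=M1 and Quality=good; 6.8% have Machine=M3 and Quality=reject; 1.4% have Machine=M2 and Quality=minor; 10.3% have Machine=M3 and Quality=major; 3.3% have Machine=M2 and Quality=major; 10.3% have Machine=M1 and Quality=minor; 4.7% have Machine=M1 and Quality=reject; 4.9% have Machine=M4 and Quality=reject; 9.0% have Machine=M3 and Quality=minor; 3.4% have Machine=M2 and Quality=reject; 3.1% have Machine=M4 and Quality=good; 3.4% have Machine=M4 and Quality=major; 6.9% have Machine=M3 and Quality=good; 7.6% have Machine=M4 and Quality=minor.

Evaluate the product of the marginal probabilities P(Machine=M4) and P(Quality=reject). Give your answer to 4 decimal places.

P(Machine=M4) = 0.031 + 0.076 + 0.034 + 0.049 = 0.190.
P(Quality=reject) = 0.047 + 0.034 + 0.068 + 0.049 = 0.198.
Product: 0.190 × 0.198 = 0.0376.

0.0376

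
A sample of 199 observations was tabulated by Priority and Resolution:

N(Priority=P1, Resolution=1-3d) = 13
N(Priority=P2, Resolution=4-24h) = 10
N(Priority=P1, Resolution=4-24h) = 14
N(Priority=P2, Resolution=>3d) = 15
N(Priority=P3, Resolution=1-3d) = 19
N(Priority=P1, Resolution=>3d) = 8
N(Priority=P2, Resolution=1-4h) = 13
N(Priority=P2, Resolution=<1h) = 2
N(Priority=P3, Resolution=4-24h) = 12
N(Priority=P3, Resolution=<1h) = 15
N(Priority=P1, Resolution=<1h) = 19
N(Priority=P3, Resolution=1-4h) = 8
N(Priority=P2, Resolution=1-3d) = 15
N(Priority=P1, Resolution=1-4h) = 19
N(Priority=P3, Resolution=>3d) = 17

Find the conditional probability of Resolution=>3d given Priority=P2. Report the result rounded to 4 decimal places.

0.2727

Total with Priority=P2: 2 + 13 + 10 + 15 + 15 = 55.
P(Resolution=>3d | Priority=P2) = 15/55 = 0.2727.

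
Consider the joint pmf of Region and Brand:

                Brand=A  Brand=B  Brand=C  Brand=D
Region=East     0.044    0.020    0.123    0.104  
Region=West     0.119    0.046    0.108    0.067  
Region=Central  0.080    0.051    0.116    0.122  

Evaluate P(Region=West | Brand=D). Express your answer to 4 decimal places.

0.2287

P(Brand=D) = 0.104 + 0.067 + 0.122 = 0.293.
P(Region=West | Brand=D) = 0.067/0.293 = 0.2287.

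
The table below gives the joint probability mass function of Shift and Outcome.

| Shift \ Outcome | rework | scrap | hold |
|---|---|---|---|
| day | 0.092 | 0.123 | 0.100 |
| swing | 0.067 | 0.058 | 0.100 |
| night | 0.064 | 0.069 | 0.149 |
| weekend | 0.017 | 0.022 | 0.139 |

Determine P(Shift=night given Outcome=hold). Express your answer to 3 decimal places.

P(Outcome=hold) = 0.100 + 0.100 + 0.149 + 0.139 = 0.488.
P(Shift=night | Outcome=hold) = 0.149/0.488 = 0.305.

0.305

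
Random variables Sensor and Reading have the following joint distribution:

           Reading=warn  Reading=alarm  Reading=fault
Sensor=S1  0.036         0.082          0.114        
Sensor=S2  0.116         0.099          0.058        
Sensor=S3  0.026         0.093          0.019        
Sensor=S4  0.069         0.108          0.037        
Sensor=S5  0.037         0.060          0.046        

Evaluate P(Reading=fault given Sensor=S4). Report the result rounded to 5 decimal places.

0.17290

P(Sensor=S4) = 0.069 + 0.108 + 0.037 = 0.214.
P(Reading=fault | Sensor=S4) = 0.037/0.214 = 0.17290.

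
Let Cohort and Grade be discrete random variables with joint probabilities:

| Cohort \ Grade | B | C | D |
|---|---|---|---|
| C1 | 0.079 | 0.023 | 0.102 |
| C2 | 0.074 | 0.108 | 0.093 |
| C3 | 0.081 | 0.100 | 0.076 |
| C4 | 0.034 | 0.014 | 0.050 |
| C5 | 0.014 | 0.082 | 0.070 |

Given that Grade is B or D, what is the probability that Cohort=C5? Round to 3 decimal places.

P(Grade=B) = 0.079 + 0.074 + 0.081 + 0.034 + 0.014 = 0.282.
P(Grade=D) = 0.102 + 0.093 + 0.076 + 0.050 + 0.070 = 0.391.
P(Grade ∈ {B, D}) = 0.282 + 0.391 = 0.673; P(Cohort=C5, Grade ∈ {B, D}) = 0.014 + 0.070 = 0.084.
P(Cohort=C5 | Grade ∈ {B, D}) = 0.084/0.673 = 0.125.

0.125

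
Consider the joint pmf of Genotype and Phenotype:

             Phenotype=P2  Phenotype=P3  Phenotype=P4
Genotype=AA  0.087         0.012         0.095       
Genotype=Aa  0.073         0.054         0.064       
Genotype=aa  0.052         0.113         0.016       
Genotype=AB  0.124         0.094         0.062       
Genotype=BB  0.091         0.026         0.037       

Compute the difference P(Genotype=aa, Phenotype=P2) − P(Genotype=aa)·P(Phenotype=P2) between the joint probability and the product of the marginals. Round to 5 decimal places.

P(Genotype=aa) = 0.052 + 0.113 + 0.016 = 0.181.
P(Phenotype=P2) = 0.087 + 0.073 + 0.052 + 0.124 + 0.091 = 0.427.
P(Genotype=aa, Phenotype=P2) − P(Genotype=aa)P(Phenotype=P2) = 0.052 − 0.181×0.427 = -0.02529.

-0.02529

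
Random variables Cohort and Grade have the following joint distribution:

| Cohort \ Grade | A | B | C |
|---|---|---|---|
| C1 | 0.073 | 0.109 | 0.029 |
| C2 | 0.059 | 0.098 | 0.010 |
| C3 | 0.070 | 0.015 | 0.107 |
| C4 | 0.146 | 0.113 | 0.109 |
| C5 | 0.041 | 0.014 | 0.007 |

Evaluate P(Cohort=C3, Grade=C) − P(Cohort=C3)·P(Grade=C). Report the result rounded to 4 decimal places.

P(Cohort=C3) = 0.070 + 0.015 + 0.107 = 0.192.
P(Grade=C) = 0.029 + 0.010 + 0.107 + 0.109 + 0.007 = 0.262.
P(Cohort=C3, Grade=C) − P(Cohort=C3)P(Grade=C) = 0.107 − 0.192×0.262 = 0.0567.

0.0567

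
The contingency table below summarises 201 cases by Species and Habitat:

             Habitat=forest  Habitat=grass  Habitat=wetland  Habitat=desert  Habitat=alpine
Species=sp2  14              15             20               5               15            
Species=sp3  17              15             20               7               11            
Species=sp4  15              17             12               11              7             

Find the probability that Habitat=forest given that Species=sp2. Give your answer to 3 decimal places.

0.203

Total with Species=sp2: 14 + 15 + 20 + 5 + 15 = 69.
P(Habitat=forest | Species=sp2) = 14/69 = 0.203.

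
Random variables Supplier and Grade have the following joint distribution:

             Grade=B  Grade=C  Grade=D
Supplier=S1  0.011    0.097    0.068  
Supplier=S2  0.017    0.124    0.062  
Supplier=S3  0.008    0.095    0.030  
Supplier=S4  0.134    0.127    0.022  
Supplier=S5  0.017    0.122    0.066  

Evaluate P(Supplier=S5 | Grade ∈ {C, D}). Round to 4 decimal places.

P(Grade=C) = 0.097 + 0.124 + 0.095 + 0.127 + 0.122 = 0.565.
P(Grade=D) = 0.068 + 0.062 + 0.030 + 0.022 + 0.066 = 0.248.
P(Grade ∈ {C, D}) = 0.565 + 0.248 = 0.813; P(Supplier=S5, Grade ∈ {C, D}) = 0.122 + 0.066 = 0.188.
P(Supplier=S5 | Grade ∈ {C, D}) = 0.188/0.813 = 0.2312.

0.2312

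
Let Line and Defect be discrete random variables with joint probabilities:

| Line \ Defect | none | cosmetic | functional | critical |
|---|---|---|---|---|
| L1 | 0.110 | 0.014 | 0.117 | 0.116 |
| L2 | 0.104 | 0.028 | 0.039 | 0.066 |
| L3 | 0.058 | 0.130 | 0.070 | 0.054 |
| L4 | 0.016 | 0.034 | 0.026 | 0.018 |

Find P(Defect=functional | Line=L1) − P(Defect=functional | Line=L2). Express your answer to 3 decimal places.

P(Line=L1) = 0.110 + 0.014 + 0.117 + 0.116 = 0.357; P(Defect=functional | Line=L1) = 0.117/0.357 = 0.3277.
P(Line=L2) = 0.104 + 0.028 + 0.039 + 0.066 = 0.237; P(Defect=functional | Line=L2) = 0.039/0.237 = 0.1646.
Difference = 0.163.

0.163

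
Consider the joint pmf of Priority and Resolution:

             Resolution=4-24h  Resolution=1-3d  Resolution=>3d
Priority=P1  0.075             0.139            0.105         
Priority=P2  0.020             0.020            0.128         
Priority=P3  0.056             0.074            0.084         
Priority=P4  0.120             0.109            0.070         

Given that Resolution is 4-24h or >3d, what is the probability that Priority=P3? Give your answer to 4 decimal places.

P(Resolution=4-24h) = 0.075 + 0.020 + 0.056 + 0.120 = 0.271.
P(Resolution=>3d) = 0.105 + 0.128 + 0.084 + 0.070 = 0.387.
P(Resolution ∈ {4-24h, >3d}) = 0.271 + 0.387 = 0.658; P(Priority=P3, Resolution ∈ {4-24h, >3d}) = 0.056 + 0.084 = 0.140.
P(Priority=P3 | Resolution ∈ {4-24h, >3d}) = 0.140/0.658 = 0.2128.

0.2128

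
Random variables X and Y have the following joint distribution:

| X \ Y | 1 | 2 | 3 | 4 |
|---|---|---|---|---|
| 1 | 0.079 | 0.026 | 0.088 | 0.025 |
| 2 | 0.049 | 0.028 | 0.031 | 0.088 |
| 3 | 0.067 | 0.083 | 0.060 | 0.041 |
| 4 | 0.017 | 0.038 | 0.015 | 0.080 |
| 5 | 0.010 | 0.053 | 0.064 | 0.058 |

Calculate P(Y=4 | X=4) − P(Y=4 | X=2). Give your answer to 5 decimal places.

P(X=4) = 0.017 + 0.038 + 0.015 + 0.080 = 0.150; P(Y=4 | X=4) = 0.080/0.150 = 0.533333.
P(X=2) = 0.049 + 0.028 + 0.031 + 0.088 = 0.196; P(Y=4 | X=2) = 0.088/0.196 = 0.448980.
Difference = 0.08435.

0.08435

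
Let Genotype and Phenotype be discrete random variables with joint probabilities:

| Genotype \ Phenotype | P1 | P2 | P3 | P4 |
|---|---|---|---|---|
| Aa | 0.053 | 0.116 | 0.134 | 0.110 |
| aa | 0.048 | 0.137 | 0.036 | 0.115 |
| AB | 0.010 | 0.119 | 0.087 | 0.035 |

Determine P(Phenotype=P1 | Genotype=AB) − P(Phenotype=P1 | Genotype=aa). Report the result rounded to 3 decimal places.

P(Genotype=AB) = 0.010 + 0.119 + 0.087 + 0.035 = 0.251; P(Phenotype=P1 | Genotype=AB) = 0.010/0.251 = 0.0398.
P(Genotype=aa) = 0.048 + 0.137 + 0.036 + 0.115 = 0.336; P(Phenotype=P1 | Genotype=aa) = 0.048/0.336 = 0.1429.
Difference = -0.103.

-0.103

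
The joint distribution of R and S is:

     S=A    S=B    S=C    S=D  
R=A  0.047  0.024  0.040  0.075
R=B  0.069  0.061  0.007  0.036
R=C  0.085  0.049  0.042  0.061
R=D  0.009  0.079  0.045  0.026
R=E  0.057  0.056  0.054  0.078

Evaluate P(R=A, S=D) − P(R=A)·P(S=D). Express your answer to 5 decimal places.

P(R=A) = 0.047 + 0.024 + 0.040 + 0.075 = 0.186.
P(S=D) = 0.075 + 0.036 + 0.061 + 0.026 + 0.078 = 0.276.
P(R=A, S=D) − P(R=A)P(S=D) = 0.075 − 0.186×0.276 = 0.02366.

0.02366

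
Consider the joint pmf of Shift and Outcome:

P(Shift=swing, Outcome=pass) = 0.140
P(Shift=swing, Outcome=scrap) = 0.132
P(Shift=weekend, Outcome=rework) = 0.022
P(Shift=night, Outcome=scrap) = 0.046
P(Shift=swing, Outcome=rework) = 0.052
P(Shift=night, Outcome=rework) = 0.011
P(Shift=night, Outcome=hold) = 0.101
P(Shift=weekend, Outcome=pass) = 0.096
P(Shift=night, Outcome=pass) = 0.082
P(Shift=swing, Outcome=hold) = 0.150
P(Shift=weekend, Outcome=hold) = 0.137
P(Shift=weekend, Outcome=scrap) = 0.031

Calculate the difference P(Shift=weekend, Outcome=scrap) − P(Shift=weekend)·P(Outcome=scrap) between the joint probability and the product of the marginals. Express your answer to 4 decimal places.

-0.0288

P(Shift=weekend) = 0.096 + 0.022 + 0.031 + 0.137 = 0.286.
P(Outcome=scrap) = 0.132 + 0.046 + 0.031 = 0.209.
P(Shift=weekend, Outcome=scrap) − P(Shift=weekend)P(Outcome=scrap) = 0.031 − 0.286×0.209 = -0.0288.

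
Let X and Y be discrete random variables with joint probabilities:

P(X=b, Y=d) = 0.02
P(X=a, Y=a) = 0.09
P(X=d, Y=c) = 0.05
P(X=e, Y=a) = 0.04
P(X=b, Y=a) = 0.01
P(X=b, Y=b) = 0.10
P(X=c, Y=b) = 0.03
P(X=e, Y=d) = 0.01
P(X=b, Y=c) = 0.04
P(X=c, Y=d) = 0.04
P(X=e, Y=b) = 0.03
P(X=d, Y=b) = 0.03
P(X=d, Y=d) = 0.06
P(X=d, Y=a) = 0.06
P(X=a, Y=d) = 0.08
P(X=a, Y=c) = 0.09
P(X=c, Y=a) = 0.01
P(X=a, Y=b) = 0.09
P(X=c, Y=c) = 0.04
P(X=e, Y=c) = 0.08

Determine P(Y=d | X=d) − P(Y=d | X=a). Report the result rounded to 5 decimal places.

0.07143

P(X=d) = 0.06 + 0.03 + 0.05 + 0.06 = 0.20; P(Y=d | X=d) = 0.06/0.20 = 0.300000.
P(X=a) = 0.09 + 0.09 + 0.09 + 0.08 = 0.35; P(Y=d | X=a) = 0.08/0.35 = 0.228571.
Difference = 0.07143.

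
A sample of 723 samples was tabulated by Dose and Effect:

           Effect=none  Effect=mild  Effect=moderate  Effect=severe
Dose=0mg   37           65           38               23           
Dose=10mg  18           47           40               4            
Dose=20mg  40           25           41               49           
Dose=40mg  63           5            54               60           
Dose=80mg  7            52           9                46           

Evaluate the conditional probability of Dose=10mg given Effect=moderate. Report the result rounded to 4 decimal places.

Total with Effect=moderate: 38 + 40 + 41 + 54 + 9 = 182.
P(Dose=10mg | Effect=moderate) = 40/182 = 0.2198.

0.2198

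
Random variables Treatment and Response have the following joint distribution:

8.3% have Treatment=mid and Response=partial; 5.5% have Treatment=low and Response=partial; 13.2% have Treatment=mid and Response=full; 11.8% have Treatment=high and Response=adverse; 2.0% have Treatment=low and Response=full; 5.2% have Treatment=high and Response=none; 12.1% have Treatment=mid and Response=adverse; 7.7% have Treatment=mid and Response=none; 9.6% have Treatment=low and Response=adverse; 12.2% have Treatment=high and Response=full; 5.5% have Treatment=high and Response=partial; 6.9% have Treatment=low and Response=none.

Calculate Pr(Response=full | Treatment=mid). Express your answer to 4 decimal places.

0.3196

P(Treatment=mid) = 0.077 + 0.083 + 0.132 + 0.121 = 0.413.
P(Response=full | Treatment=mid) = 0.132/0.413 = 0.3196.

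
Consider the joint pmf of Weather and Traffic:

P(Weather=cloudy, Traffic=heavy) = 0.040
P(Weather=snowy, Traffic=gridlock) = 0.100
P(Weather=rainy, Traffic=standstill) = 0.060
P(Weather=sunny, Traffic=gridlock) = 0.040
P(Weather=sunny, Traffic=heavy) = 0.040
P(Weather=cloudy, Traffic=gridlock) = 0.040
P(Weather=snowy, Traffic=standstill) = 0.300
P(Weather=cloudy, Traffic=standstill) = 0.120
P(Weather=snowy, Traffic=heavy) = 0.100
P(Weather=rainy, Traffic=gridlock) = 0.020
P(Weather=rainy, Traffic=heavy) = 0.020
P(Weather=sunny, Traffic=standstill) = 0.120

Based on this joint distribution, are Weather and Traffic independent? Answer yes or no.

yes

Every cell satisfies P(Weather,Traffic) = P(Weather)·P(Traffic). For instance P(Weather=snowy) = 0.500, P(Traffic=heavy) = 0.200, and 0.500×0.200 = 0.100 matches the joint entry. So Weather and Traffic are independent.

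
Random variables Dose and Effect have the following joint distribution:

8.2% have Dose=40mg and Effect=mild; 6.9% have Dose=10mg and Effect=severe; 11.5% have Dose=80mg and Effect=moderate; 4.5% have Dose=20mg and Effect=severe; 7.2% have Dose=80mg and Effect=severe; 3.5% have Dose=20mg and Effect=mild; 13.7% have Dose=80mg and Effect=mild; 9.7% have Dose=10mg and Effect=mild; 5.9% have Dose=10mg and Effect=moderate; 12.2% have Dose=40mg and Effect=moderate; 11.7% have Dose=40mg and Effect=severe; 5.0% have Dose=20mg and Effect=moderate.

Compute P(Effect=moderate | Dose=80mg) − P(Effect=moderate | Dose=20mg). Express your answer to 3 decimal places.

-0.030

P(Dose=80mg) = 0.137 + 0.115 + 0.072 = 0.324; P(Effect=moderate | Dose=80mg) = 0.115/0.324 = 0.3549.
P(Dose=20mg) = 0.035 + 0.050 + 0.045 = 0.130; P(Effect=moderate | Dose=20mg) = 0.050/0.130 = 0.3846.
Difference = -0.030.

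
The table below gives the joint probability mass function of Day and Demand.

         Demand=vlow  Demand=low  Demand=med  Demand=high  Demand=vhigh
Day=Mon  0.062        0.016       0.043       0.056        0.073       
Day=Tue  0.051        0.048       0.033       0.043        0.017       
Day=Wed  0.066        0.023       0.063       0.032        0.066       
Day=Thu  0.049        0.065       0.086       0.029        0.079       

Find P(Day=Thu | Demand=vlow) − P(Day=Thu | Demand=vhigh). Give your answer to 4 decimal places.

-0.1213

P(Demand=vlow) = 0.062 + 0.051 + 0.066 + 0.049 = 0.228; P(Day=Thu | Demand=vlow) = 0.049/0.228 = 0.21491.
P(Demand=vhigh) = 0.073 + 0.017 + 0.066 + 0.079 = 0.235; P(Day=Thu | Demand=vhigh) = 0.079/0.235 = 0.33617.
Difference = -0.1213.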